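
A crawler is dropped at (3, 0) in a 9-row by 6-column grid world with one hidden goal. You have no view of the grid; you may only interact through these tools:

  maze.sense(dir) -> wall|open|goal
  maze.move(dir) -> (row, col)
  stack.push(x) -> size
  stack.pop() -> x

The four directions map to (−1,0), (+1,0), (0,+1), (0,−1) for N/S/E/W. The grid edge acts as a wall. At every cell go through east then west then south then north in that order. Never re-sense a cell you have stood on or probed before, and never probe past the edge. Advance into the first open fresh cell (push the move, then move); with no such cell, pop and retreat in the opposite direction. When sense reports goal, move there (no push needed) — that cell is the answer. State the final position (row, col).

Invoking maze.sense on dir→east, yielding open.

Invoking stack.push on x→east, which returns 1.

I try maze.move on dir→east, and get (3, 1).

I try maze.sense on dir→east, and get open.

Next I call stack.push on x→east, — result: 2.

Calling maze.move on dir→east, → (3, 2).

Using maze.sense on dir→east, → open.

I use stack.push on x→east, and observe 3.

Next I call maze.move on dir→east, yielding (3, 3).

Now I run maze.sense on dir→east, and get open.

I try stack.push on x→east, yielding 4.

I call maze.move on dir→east, giving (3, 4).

I try maze.sense on dir→east, and get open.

I try stack.push on x→east, and observe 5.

I try maze.move on dir→east, and see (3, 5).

Next I call maze.sense on dir→south, — result: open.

I use stack.push on x→south, giving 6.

I use maze.move on dir→south, → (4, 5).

Using maze.sense on dir→west, and observe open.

I call stack.push on x→west, and see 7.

Using maze.move on dir→west, and get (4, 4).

Invoking maze.sense on dir→west, and see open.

I invoke stack.push on x→west, and see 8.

Calling maze.move on dir→west, and observe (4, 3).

Using maze.sense on dir→west, yielding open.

I call stack.push on x→west, yielding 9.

I run maze.move on dir→west, → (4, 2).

I try maze.sense on dir→west, — result: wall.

Using maze.sense on dir→south, yielding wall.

I try stack.pop(), and see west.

Next I call maze.move on dir→east, → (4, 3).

I invoke maze.sense on dir→south, → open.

Next I call stack.push on x→south, — result: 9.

I try maze.move on dir→south, → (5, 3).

I use maze.sense on dir→east, giving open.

Using stack.push on x→east, → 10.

I invoke maze.move on dir→east, and observe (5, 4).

I run maze.sense on dir→east, which returns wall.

I run maze.sense on dir→south, and get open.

Calling stack.push on x→south, and get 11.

Invoking maze.move on dir→south, giving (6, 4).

I use maze.sense on dir→east, : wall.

I try maze.sense on dir→west, and get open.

Invoking stack.push on x→west, and observe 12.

Calling maze.move on dir→west, giving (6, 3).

I run maze.sense on dir→west, : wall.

I run maze.sense on dir→south, yielding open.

I use stack.push on x→south, and see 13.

Invoking maze.move on dir→south, → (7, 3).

I call maze.sense on dir→east, : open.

I try stack.push on x→east, which returns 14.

Calling maze.move on dir→east, and observe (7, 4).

I try maze.sense on dir→east, giving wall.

I run maze.sense on dir→south, — result: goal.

Now I run maze.move on dir→south, and see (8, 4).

Answer: (8, 4)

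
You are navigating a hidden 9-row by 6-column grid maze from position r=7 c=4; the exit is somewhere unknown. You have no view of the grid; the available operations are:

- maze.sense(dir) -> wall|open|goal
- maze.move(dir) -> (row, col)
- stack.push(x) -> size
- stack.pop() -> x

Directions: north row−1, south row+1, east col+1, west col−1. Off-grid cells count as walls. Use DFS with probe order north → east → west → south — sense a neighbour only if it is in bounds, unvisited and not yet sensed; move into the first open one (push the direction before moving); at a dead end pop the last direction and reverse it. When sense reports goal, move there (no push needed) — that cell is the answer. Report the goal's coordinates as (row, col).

>>> maze.sense dir='north'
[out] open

>>> stack.push x='north'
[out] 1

>>> maze.move dir='north'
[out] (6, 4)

>>> maze.sense dir='north'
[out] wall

>>> maze.sense dir='east'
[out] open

>>> stack.push x='east'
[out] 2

>>> maze.move dir='east'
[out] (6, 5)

>>> maze.sense dir='north'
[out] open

>>> stack.push x='north'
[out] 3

>>> maze.move dir='north'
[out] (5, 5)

>>> maze.sense dir='north'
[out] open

>>> stack.push x='north'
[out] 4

>>> maze.move dir='north'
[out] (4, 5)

>>> maze.sense dir='north'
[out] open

>>> stack.push x='north'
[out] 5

>>> maze.move dir='north'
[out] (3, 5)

>>> maze.sense dir='north'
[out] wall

>>> maze.sense dir='west'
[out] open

>>> stack.push x='west'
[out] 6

>>> maze.move dir='west'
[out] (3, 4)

>>> maze.sense dir='north'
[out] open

>>> stack.push x='north'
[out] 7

>>> maze.move dir='north'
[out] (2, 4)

>>> maze.sense dir='north'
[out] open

>>> stack.push x='north'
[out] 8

>>> maze.move dir='north'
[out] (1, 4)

>>> maze.sense dir='north'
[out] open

>>> stack.push x='north'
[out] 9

>>> maze.move dir='north'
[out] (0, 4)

>>> maze.sense dir='east'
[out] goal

>>> maze.move dir='east'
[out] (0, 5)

Answer: (0, 5)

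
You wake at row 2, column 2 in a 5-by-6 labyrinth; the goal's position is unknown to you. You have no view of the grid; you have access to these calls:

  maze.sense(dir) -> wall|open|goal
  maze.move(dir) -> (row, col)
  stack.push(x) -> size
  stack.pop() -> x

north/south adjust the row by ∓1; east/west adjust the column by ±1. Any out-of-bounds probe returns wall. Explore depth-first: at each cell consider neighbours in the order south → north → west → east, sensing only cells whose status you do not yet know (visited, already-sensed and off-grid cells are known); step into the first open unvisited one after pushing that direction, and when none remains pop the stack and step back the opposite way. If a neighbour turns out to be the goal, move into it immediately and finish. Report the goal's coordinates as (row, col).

$ maze.sense dir=south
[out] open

$ stack.push x=south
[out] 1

$ maze.move dir=south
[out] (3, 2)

$ maze.sense dir=south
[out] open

$ stack.push x=south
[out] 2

$ maze.move dir=south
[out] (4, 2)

$ maze.sense dir=west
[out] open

$ stack.push x=west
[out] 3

$ maze.move dir=west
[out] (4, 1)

$ maze.sense dir=north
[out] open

$ stack.push x=north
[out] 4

$ maze.move dir=north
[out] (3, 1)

$ maze.sense dir=north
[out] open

$ stack.push x=north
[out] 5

$ maze.move dir=north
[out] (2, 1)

$ maze.sense dir=north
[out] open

$ stack.push x=north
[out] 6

$ maze.move dir=north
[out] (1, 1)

$ maze.sense dir=north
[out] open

$ stack.push x=north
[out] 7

$ maze.move dir=north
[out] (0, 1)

$ maze.sense dir=west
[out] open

$ stack.push x=west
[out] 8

$ maze.move dir=west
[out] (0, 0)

$ maze.sense dir=south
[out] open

$ stack.push x=south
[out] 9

$ maze.move dir=south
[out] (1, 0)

$ maze.sense dir=south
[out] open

$ stack.push x=south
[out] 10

$ maze.move dir=south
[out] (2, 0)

$ maze.sense dir=south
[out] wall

$ stack.pop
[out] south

$ maze.move dir=north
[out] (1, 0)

$ stack.pop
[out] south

$ maze.move dir=north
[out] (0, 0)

$ stack.pop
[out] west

$ maze.move dir=east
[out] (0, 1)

$ maze.sense dir=east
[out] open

$ stack.push x=east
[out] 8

$ maze.move dir=east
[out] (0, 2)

$ maze.sense dir=south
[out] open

$ stack.push x=south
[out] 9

$ maze.move dir=south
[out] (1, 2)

$ maze.sense dir=east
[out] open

$ stack.push x=east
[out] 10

$ maze.move dir=east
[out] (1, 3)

$ maze.sense dir=south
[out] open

$ stack.push x=south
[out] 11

$ maze.move dir=south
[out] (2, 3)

$ maze.sense dir=south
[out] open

$ stack.push x=south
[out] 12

$ maze.move dir=south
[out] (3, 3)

$ maze.sense dir=south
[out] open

$ stack.push x=south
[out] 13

$ maze.move dir=south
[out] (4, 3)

$ maze.sense dir=east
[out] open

$ stack.push x=east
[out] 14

$ maze.move dir=east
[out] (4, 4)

$ maze.sense dir=north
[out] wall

$ maze.sense dir=east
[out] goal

$ maze.move dir=east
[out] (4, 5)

Answer: (4, 5)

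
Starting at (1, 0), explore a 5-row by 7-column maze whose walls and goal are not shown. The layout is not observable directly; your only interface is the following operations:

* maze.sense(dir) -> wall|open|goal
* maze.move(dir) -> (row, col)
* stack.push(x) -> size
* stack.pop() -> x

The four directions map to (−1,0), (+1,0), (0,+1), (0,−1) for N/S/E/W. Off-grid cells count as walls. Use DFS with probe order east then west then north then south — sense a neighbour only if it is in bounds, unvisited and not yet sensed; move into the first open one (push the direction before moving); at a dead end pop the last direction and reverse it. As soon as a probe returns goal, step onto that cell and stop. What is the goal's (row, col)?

I call sense(dir=east), : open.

I run push(x=east), which returns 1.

Using move(dir=east), and see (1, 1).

I call sense(dir=east), and get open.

I invoke push(x=east), and get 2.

I run move(dir=east), → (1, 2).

I call sense(dir=east), yielding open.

I run push(x=east), : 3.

Then move(dir=east), — result: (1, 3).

I run sense(dir=east), yielding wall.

I run sense(dir=north), : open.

Using push(x=north), and get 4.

Using move(dir=north), yielding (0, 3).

I try sense(dir=east), → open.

Next I call push(x=east), yielding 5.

Using move(dir=east), giving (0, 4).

I try sense(dir=east), and see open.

Then push(x=east), and see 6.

Then move(dir=east), giving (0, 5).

I call sense(dir=east), which returns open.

Now I run push(x=east), — result: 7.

Using move(dir=east), and see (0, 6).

I use sense(dir=south), — result: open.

Invoking push(x=south), — result: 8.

I run move(dir=south), and observe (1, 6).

Using sense(dir=west), which returns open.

Now I run push(x=west), giving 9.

Using move(dir=west), — result: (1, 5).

Then sense(dir=south), yielding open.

Next I call push(x=south), and see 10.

I try move(dir=south), and observe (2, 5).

I use sense(dir=east), — result: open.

I call push(x=east), giving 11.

I invoke move(dir=east), and see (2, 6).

I call sense(dir=south), giving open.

I try push(x=south), and see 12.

Calling move(dir=south), and get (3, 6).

I call sense(dir=west), yielding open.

Calling push(x=west), yielding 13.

Calling move(dir=west), and observe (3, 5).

I try sense(dir=west), giving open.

I call push(x=west), which returns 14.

I call move(dir=west), — result: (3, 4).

Calling sense(dir=west), — result: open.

Calling push(x=west), : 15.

I try move(dir=west), — result: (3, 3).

Now I run sense(dir=west), and see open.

Calling push(x=west), — result: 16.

Calling move(dir=west), and observe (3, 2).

Invoking sense(dir=west), and see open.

Invoking push(x=west), : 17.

Using move(dir=west), — result: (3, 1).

I try sense(dir=west), and get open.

Invoking push(x=west), giving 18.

I run move(dir=west), yielding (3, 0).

I call sense(dir=north), and see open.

I use push(x=north), and see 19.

Next I call move(dir=north), giving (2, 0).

I invoke sense(dir=east), and observe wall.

Using pop, and see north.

Invoking move(dir=south), yielding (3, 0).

Next I call sense(dir=south), — result: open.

Then push(x=south), — result: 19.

I try move(dir=south), and observe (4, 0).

I invoke sense(dir=east), → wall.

Calling pop, which returns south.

Now I run move(dir=north), yielding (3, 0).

I invoke pop, and observe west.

I invoke move(dir=east), and observe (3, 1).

Next I call pop(), yielding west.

I invoke move(dir=east), giving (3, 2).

Using sense(dir=north), and see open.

Then push(x=north), and observe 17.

Calling move(dir=north), : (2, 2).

Using sense(dir=east), — result: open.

I use push(x=east), and see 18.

I invoke move(dir=east), which returns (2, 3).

I use sense(dir=east), and observe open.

Next I call push(x=east), → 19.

I run move(dir=east), and see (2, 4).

I try pop(), and see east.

Next I call move(dir=west), and get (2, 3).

I run pop(), which returns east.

I run move(dir=west), giving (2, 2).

Calling pop, and get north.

I call move(dir=south), yielding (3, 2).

Then sense(dir=south), : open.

I call push(x=south), and see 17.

Invoking move(dir=south), yielding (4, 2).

Next I call sense(dir=east), and observe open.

Calling push(x=east), yielding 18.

Next I call move(dir=east), and see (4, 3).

I use sense(dir=east), which returns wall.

Using pop(), — result: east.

Now I run move(dir=west), giving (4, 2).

I call pop, yielding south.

Using move(dir=north), and get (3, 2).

I call pop, and see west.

Now I run move(dir=east), and get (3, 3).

Using pop, which returns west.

Invoking move(dir=east), and observe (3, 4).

I run pop, yielding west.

Using move(dir=east), — result: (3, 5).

Invoking sense(dir=south), — result: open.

Using push(x=south), which returns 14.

Then move(dir=south), yielding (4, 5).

Invoking sense(dir=east), and see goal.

Using move(dir=east), giving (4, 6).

Answer: (4, 6)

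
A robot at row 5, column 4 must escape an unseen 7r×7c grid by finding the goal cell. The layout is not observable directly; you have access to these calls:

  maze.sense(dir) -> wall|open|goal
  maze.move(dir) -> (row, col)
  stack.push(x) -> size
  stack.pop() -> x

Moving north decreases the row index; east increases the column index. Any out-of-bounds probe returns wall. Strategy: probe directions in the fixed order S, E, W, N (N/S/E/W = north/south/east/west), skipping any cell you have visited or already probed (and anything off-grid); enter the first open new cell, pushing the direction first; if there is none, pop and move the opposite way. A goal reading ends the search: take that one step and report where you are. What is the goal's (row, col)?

CALL sense[dir=south]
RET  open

CALL push[x=south]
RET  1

CALL move[dir=south]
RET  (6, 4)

CALL sense[dir=east]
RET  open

CALL push[x=east]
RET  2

CALL move[dir=east]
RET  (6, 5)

CALL sense[dir=east]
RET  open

CALL push[x=east]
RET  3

CALL move[dir=east]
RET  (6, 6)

CALL sense[dir=north]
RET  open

CALL push[x=north]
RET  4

CALL move[dir=north]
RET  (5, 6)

CALL sense[dir=west]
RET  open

CALL push[x=west]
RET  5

CALL move[dir=west]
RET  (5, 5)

CALL sense[dir=north]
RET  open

CALL push[x=north]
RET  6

CALL move[dir=north]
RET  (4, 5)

CALL sense[dir=east]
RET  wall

CALL sense[dir=west]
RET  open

CALL push[x=west]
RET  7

CALL move[dir=west]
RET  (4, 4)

CALL sense[dir=west]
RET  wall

CALL sense[dir=north]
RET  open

CALL push[x=north]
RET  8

CALL move[dir=north]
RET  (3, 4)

CALL sense[dir=east]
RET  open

CALL push[x=east]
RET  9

CALL move[dir=east]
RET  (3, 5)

CALL sense[dir=east]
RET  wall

CALL sense[dir=north]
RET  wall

CALL pop[]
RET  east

CALL move[dir=west]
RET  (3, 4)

CALL sense[dir=west]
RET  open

CALL push[x=west]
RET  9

CALL move[dir=west]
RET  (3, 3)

CALL sense[dir=west]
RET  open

CALL push[x=west]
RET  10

CALL move[dir=west]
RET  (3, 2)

CALL sense[dir=south]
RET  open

CALL push[x=south]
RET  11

CALL move[dir=south]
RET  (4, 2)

CALL sense[dir=south]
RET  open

CALL push[x=south]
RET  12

CALL move[dir=south]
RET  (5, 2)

CALL sense[dir=south]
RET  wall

CALL sense[dir=east]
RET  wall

CALL sense[dir=west]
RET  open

CALL push[x=west]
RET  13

CALL move[dir=west]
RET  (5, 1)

CALL sense[dir=south]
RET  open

CALL push[x=south]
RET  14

CALL move[dir=south]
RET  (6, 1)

CALL sense[dir=west]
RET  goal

CALL move[dir=west]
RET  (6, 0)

Answer: (6, 0)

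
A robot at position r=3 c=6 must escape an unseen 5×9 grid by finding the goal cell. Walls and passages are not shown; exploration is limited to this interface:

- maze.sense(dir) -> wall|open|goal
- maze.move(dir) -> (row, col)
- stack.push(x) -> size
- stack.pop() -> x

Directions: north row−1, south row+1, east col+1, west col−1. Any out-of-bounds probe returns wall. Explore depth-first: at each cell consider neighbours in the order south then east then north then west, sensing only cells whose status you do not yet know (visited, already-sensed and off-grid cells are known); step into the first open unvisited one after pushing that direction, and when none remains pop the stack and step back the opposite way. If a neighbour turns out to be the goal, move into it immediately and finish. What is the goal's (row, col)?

Invoking maze.sense on dir='south', giving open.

I use stack.push on x='south', and see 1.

I call maze.move on dir='south', and observe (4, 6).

Invoking maze.sense on dir='east', which returns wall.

I try maze.sense on dir='west', and get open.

Now I run stack.push on x='west', and see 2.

Calling maze.move on dir='west', and get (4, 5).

Then maze.sense on dir='north', which returns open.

I try stack.push on x='north', → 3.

Invoking maze.move on dir='north', and observe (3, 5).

I run maze.sense on dir='north', which returns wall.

I invoke maze.sense on dir='west', and see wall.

I try stack.pop, — result: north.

I call maze.move on dir='south', giving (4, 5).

I run maze.sense on dir='west', and see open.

Calling stack.push on x='west', and observe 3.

Calling maze.move on dir='west', which returns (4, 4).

Then maze.sense on dir='west', giving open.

I invoke stack.push on x='west', and see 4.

I try maze.move on dir='west', and see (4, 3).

Invoking maze.sense on dir='north', giving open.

I call stack.push on x='north', : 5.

Now I run maze.move on dir='north', and get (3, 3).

Invoking maze.sense on dir='north', which returns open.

I call stack.push on x='north', and observe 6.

Using maze.move on dir='north', and get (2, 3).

Using maze.sense on dir='east', : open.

I try stack.push on x='east', and see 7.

Calling maze.move on dir='east', and get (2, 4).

Calling maze.sense on dir='north', giving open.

Next I call stack.push on x='north', yielding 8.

Invoking maze.move on dir='north', and observe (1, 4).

Now I run maze.sense on dir='east', and see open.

Then stack.push on x='east', : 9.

Using maze.move on dir='east', giving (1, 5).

Then maze.sense on dir='east', : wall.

Invoking maze.sense on dir='north', : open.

Then stack.push on x='north', — result: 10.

Then maze.move on dir='north', and get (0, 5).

I try maze.sense on dir='east', and observe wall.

I use maze.sense on dir='west', which returns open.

Using stack.push on x='west', → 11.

Invoking maze.move on dir='west', → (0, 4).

I invoke maze.sense on dir='west', and see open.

I call stack.push on x='west', and get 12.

I try maze.move on dir='west', and observe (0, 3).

I run maze.sense on dir='south', yielding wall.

I try maze.sense on dir='west', and get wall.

I run stack.pop(), yielding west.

Next I call maze.move on dir='east', which returns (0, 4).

Then stack.pop(), which returns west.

I invoke maze.move on dir='east', : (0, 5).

Then stack.pop, and see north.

I call maze.move on dir='south', which returns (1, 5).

Then stack.pop, : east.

Invoking maze.move on dir='west', : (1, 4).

Using stack.pop(), and see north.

Now I run maze.move on dir='south', and see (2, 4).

I call stack.pop(), : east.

Using maze.move on dir='west', : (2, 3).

Now I run maze.sense on dir='west', and get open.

Next I call stack.push on x='west', — result: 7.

Now I run maze.move on dir='west', giving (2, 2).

I try maze.sense on dir='south', and get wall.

I try maze.sense on dir='north', and see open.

Calling stack.push on x='north', and see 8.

Now I run maze.move on dir='north', and see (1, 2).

Then maze.sense on dir='west', and see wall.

I run stack.pop(), and observe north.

Calling maze.move on dir='south', and get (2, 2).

I try maze.sense on dir='west', and see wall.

Invoking stack.pop, giving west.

I invoke maze.move on dir='east', and see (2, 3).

Now I run stack.pop, which returns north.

Calling maze.move on dir='south', → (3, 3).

I invoke stack.pop, yielding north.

I use maze.move on dir='south', which returns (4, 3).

Now I run maze.sense on dir='west', and see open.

Now I run stack.push on x='west', — result: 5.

Now I run maze.move on dir='west', : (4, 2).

I try maze.sense on dir='west', and see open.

I use stack.push on x='west', → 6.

Using maze.move on dir='west', which returns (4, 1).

Calling maze.sense on dir='north', yielding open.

Using stack.push on x='north', and get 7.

I use maze.move on dir='north', — result: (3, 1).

Next I call maze.sense on dir='west', and get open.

I try stack.push on x='west', → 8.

Using maze.move on dir='west', and observe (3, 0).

Next I call maze.sense on dir='south', and see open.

I invoke stack.push on x='south', and see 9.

I run maze.move on dir='south', and observe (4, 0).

I run stack.pop, — result: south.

Using maze.move on dir='north', — result: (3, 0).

Next I call maze.sense on dir='north', and observe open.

Invoking stack.push on x='north', : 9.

Now I run maze.move on dir='north', and see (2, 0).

Calling maze.sense on dir='north', and see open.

I try stack.push on x='north', yielding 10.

Using maze.move on dir='north', and get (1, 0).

I call maze.sense on dir='north', which returns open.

I invoke stack.push on x='north', — result: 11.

Then maze.move on dir='north', and get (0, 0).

I call maze.sense on dir='east', and observe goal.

I run maze.move on dir='east', yielding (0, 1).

Answer: (0, 1)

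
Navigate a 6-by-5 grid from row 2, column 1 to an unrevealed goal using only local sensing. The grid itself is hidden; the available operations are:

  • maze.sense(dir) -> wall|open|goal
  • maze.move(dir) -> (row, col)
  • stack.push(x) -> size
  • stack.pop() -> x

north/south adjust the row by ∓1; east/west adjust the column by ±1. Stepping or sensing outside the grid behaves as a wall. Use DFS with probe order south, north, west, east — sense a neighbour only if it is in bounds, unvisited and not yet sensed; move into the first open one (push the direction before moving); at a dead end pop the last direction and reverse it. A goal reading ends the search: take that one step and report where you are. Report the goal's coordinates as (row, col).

Action: sense[dir='south']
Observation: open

Action: push[x='south']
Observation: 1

Action: move[dir='south']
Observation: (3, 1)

Action: sense[dir='south']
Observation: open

Action: push[x='south']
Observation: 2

Action: move[dir='south']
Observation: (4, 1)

Action: sense[dir='south']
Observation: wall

Action: sense[dir='west']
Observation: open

Action: push[x='west']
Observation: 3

Action: move[dir='west']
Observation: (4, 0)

Action: sense[dir='south']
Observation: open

Action: push[x='south']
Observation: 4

Action: move[dir='south']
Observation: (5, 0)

Action: pop[]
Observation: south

Action: move[dir='north']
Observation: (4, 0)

Action: sense[dir='north']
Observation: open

Action: push[x='north']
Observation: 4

Action: move[dir='north']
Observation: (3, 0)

Action: sense[dir='north']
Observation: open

Action: push[x='north']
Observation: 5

Action: move[dir='north']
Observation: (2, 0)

Action: sense[dir='north']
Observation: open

Action: push[x='north']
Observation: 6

Action: move[dir='north']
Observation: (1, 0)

Action: sense[dir='north']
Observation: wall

Action: sense[dir='east']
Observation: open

Action: push[x='east']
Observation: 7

Action: move[dir='east']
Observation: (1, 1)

Action: sense[dir='north']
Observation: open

Action: push[x='north']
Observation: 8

Action: move[dir='north']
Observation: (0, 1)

Action: sense[dir='east']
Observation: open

Action: push[x='east']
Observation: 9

Action: move[dir='east']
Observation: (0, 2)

Action: sense[dir='south']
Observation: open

Action: push[x='south']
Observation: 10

Action: move[dir='south']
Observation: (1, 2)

Action: sense[dir='south']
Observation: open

Action: push[x='south']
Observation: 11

Action: move[dir='south']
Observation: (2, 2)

Action: sense[dir='south']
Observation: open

Action: push[x='south']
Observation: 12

Action: move[dir='south']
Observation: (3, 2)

Action: sense[dir='south']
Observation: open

Action: push[x='south']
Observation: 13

Action: move[dir='south']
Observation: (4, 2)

Action: sense[dir='south']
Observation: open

Action: push[x='south']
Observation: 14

Action: move[dir='south']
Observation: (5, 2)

Action: sense[dir='east']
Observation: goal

Action: move[dir='east']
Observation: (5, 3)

Answer: (5, 3)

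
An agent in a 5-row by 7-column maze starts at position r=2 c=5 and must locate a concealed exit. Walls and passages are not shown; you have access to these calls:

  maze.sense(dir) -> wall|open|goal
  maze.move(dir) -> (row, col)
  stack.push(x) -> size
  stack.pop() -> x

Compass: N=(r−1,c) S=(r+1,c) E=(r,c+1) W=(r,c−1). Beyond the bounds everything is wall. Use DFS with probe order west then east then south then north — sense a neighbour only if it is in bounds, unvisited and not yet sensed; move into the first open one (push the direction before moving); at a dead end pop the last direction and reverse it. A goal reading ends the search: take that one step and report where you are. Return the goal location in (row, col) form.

I run maze.sense with dir='west', and get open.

Now I run stack.push with x='west', and see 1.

Then maze.move with dir='west', → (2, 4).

Next I call maze.sense with dir='west', and observe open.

Using stack.push with x='west', giving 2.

Invoking maze.move with dir='west', giving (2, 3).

I use maze.sense with dir='west', giving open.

Invoking stack.push with x='west', and observe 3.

I try maze.move with dir='west', — result: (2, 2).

Using maze.sense with dir='west', — result: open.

Calling stack.push with x='west', yielding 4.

Next I call maze.move with dir='west', yielding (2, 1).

I call maze.sense with dir='west', and observe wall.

Invoking maze.sense with dir='south', and observe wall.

Next I call maze.sense with dir='north', and see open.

I run stack.push with x='north', → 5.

Using maze.move with dir='north', which returns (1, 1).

Next I call maze.sense with dir='west', and see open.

Next I call stack.push with x='west', and get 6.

Now I run maze.move with dir='west', which returns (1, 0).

Then maze.sense with dir='north', and see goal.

Using maze.move with dir='north', — result: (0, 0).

Answer: (0, 0)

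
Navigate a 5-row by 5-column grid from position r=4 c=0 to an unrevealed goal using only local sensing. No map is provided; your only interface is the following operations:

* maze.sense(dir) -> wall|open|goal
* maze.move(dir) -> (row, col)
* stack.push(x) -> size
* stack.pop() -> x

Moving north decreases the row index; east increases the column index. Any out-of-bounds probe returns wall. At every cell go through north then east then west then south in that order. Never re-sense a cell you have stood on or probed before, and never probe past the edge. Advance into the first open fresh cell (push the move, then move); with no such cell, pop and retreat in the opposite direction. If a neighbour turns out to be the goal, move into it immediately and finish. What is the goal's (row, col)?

-> maze.sense(dir→north)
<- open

-> stack.push(x→north)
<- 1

-> maze.move(dir→north)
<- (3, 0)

-> maze.sense(dir→north)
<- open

-> stack.push(x→north)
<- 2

-> maze.move(dir→north)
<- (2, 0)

-> maze.sense(dir→north)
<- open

-> stack.push(x→north)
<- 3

-> maze.move(dir→north)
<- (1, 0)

-> maze.sense(dir→north)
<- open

-> stack.push(x→north)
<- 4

-> maze.move(dir→north)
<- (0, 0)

-> maze.sense(dir→east)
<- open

-> stack.push(x→east)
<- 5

-> maze.move(dir→east)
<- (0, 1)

-> maze.sense(dir→east)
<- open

-> stack.push(x→east)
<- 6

-> maze.move(dir→east)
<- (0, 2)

-> maze.sense(dir→east)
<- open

-> stack.push(x→east)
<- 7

-> maze.move(dir→east)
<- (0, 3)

-> maze.sense(dir→east)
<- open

-> stack.push(x→east)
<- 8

-> maze.move(dir→east)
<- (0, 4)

-> maze.sense(dir→south)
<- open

-> stack.push(x→south)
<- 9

-> maze.move(dir→south)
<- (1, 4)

-> maze.sense(dir→west)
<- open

-> stack.push(x→west)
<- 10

-> maze.move(dir→west)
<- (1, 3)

-> maze.sense(dir→west)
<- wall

-> maze.sense(dir→south)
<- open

-> stack.push(x→south)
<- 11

-> maze.move(dir→south)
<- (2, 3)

-> maze.sense(dir→east)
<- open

-> stack.push(x→east)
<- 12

-> maze.move(dir→east)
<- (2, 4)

-> maze.sense(dir→south)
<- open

-> stack.push(x→south)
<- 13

-> maze.move(dir→south)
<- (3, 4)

-> maze.sense(dir→west)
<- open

-> stack.push(x→west)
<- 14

-> maze.move(dir→west)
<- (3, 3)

-> maze.sense(dir→west)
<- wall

-> maze.sense(dir→south)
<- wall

-> stack.pop()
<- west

-> maze.move(dir→east)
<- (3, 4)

-> maze.sense(dir→south)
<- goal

-> maze.move(dir→south)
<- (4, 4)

Answer: (4, 4)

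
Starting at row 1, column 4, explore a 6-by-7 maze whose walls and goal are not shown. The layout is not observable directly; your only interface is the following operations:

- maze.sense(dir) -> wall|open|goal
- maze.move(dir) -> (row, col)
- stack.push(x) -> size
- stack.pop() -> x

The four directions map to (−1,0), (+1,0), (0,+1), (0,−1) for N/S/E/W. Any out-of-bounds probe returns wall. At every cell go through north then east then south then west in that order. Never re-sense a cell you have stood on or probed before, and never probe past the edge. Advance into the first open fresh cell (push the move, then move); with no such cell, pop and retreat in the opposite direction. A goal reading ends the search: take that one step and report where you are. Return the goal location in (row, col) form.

>>> maze.sense dir: north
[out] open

>>> stack.push x: north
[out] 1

>>> maze.move dir: north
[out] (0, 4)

>>> maze.sense dir: east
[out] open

>>> stack.push x: east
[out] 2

>>> maze.move dir: east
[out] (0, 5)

>>> maze.sense dir: east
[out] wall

>>> maze.sense dir: south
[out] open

>>> stack.push x: south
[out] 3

>>> maze.move dir: south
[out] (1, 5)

>>> maze.sense dir: east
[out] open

>>> stack.push x: east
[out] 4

>>> maze.move dir: east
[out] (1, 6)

>>> maze.sense dir: south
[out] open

>>> stack.push x: south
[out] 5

>>> maze.move dir: south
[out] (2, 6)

>>> maze.sense dir: south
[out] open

>>> stack.push x: south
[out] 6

>>> maze.move dir: south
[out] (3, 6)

>>> maze.sense dir: south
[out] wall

>>> maze.sense dir: west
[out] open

>>> stack.push x: west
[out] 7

>>> maze.move dir: west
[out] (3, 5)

>>> maze.sense dir: north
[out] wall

>>> maze.sense dir: south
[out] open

>>> stack.push x: south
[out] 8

>>> maze.move dir: south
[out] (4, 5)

>>> maze.sense dir: south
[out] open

>>> stack.push x: south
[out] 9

>>> maze.move dir: south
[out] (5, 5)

>>> maze.sense dir: east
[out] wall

>>> maze.sense dir: west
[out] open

>>> stack.push x: west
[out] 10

>>> maze.move dir: west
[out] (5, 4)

>>> maze.sense dir: north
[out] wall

>>> maze.sense dir: west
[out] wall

>>> stack.pop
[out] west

>>> maze.move dir: east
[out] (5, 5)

>>> stack.pop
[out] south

>>> maze.move dir: north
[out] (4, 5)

>>> stack.pop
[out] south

>>> maze.move dir: north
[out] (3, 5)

>>> maze.sense dir: west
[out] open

>>> stack.push x: west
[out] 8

>>> maze.move dir: west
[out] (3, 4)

>>> maze.sense dir: north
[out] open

>>> stack.push x: north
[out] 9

>>> maze.move dir: north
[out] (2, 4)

>>> maze.sense dir: west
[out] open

>>> stack.push x: west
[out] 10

>>> maze.move dir: west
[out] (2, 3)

>>> maze.sense dir: north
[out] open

>>> stack.push x: north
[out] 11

>>> maze.move dir: north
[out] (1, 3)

>>> maze.sense dir: north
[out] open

>>> stack.push x: north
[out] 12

>>> maze.move dir: north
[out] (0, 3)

>>> maze.sense dir: west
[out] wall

>>> stack.pop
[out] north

>>> maze.move dir: south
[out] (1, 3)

>>> maze.sense dir: west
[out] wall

>>> stack.pop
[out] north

>>> maze.move dir: south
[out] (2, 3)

>>> maze.sense dir: south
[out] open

>>> stack.push x: south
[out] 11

>>> maze.move dir: south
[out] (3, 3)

>>> maze.sense dir: south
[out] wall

>>> maze.sense dir: west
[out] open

>>> stack.push x: west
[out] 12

>>> maze.move dir: west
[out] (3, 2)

>>> maze.sense dir: north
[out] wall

>>> maze.sense dir: south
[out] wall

>>> maze.sense dir: west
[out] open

>>> stack.push x: west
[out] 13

>>> maze.move dir: west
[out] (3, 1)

>>> maze.sense dir: north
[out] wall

>>> maze.sense dir: south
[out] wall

>>> maze.sense dir: west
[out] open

>>> stack.push x: west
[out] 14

>>> maze.move dir: west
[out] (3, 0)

>>> maze.sense dir: north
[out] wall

>>> maze.sense dir: south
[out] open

>>> stack.push x: south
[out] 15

>>> maze.move dir: south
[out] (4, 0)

>>> maze.sense dir: south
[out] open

>>> stack.push x: south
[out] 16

>>> maze.move dir: south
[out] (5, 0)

>>> maze.sense dir: east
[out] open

>>> stack.push x: east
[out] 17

>>> maze.move dir: east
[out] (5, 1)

>>> maze.sense dir: east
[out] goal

>>> maze.move dir: east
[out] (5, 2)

Answer: (5, 2)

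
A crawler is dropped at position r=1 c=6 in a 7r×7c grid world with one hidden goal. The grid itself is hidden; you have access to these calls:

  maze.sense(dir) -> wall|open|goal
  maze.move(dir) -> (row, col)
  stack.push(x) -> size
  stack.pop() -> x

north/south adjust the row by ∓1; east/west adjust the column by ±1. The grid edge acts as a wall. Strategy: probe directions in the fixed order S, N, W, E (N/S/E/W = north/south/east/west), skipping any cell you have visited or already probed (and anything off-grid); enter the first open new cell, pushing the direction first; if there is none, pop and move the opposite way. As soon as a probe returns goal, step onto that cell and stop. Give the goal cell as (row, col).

;; maze.sense(dir→south) : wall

;; maze.sense(dir→north) : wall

;; maze.sense(dir→west) : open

;; stack.push(x→west) : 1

;; maze.move(dir→west) : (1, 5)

;; maze.sense(dir→south) : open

;; stack.push(x→south) : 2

;; maze.move(dir→south) : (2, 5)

;; maze.sense(dir→south) : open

;; stack.push(x→south) : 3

;; maze.move(dir→south) : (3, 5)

;; maze.sense(dir→south) : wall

;; maze.sense(dir→west) : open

;; stack.push(x→west) : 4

;; maze.move(dir→west) : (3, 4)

;; maze.sense(dir→south) : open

;; stack.push(x→south) : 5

;; maze.move(dir→south) : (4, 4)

;; maze.sense(dir→south) : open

;; stack.push(x→south) : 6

;; maze.move(dir→south) : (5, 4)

;; maze.sense(dir→south) : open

;; stack.push(x→south) : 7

;; maze.move(dir→south) : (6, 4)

;; maze.sense(dir→west) : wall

;; maze.sense(dir→east) : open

;; stack.push(x→east) : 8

;; maze.move(dir→east) : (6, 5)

;; maze.sense(dir→north) : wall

;; maze.sense(dir→east) : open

;; stack.push(x→east) : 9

;; maze.move(dir→east) : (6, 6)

;; maze.sense(dir→north) : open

;; stack.push(x→north) : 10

;; maze.move(dir→north) : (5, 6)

;; maze.sense(dir→north) : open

;; stack.push(x→north) : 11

;; maze.move(dir→north) : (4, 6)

;; maze.sense(dir→north) : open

;; stack.push(x→north) : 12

;; maze.move(dir→north) : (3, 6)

;; stack.pop() : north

;; maze.move(dir→south) : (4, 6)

;; stack.pop() : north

;; maze.move(dir→south) : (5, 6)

;; stack.pop() : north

;; maze.move(dir→south) : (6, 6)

;; stack.pop() : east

;; maze.move(dir→west) : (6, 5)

;; stack.pop() : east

;; maze.move(dir→west) : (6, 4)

;; stack.pop() : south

;; maze.move(dir→north) : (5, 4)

;; maze.sense(dir→west) : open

;; stack.push(x→west) : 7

;; maze.move(dir→west) : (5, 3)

;; maze.sense(dir→north) : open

;; stack.push(x→north) : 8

;; maze.move(dir→north) : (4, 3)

;; maze.sense(dir→north) : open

;; stack.push(x→north) : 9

;; maze.move(dir→north) : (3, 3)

;; maze.sense(dir→north) : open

;; stack.push(x→north) : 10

;; maze.move(dir→north) : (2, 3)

;; maze.sense(dir→north) : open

;; stack.push(x→north) : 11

;; maze.move(dir→north) : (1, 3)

;; maze.sense(dir→north) : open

;; stack.push(x→north) : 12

;; maze.move(dir→north) : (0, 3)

;; maze.sense(dir→west) : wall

;; maze.sense(dir→east) : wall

;; stack.pop() : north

;; maze.move(dir→south) : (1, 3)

;; maze.sense(dir→west) : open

;; stack.push(x→west) : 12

;; maze.move(dir→west) : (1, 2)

;; maze.sense(dir→south) : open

;; stack.push(x→south) : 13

;; maze.move(dir→south) : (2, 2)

;; maze.sense(dir→south) : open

;; stack.push(x→south) : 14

;; maze.move(dir→south) : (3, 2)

;; maze.sense(dir→south) : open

;; stack.push(x→south) : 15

;; maze.move(dir→south) : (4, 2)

;; maze.sense(dir→south) : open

;; stack.push(x→south) : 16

;; maze.move(dir→south) : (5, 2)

;; maze.sense(dir→south) : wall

;; maze.sense(dir→west) : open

;; stack.push(x→west) : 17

;; maze.move(dir→west) : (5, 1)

;; maze.sense(dir→south) : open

;; stack.push(x→south) : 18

;; maze.move(dir→south) : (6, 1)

;; maze.sense(dir→west) : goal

;; maze.move(dir→west) : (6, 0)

Answer: (6, 0)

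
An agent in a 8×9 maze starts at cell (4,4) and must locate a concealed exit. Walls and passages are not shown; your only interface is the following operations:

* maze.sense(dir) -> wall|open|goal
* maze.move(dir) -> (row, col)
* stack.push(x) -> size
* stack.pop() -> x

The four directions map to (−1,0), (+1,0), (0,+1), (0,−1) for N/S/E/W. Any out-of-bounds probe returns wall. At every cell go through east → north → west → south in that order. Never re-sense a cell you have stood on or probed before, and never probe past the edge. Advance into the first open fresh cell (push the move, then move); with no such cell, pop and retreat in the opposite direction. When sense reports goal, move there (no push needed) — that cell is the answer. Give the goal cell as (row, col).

Step: maze.sense[dir=east]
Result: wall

Step: maze.sense[dir=north]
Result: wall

Step: maze.sense[dir=west]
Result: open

Step: stack.push[x=west]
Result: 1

Step: maze.move[dir=west]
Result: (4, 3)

Step: maze.sense[dir=north]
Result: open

Step: stack.push[x=north]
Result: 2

Step: maze.move[dir=north]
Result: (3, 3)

Step: maze.sense[dir=north]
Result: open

Step: stack.push[x=north]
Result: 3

Step: maze.move[dir=north]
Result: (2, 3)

Step: maze.sense[dir=east]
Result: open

Step: stack.push[x=east]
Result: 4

Step: maze.move[dir=east]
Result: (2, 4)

Step: maze.sense[dir=east]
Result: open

Step: stack.push[x=east]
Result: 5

Step: maze.move[dir=east]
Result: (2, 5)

Step: maze.sense[dir=east]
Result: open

Step: stack.push[x=east]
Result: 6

Step: maze.move[dir=east]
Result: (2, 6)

Step: maze.sense[dir=east]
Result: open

Step: stack.push[x=east]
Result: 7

Step: maze.move[dir=east]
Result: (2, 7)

Step: maze.sense[dir=east]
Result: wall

Step: maze.sense[dir=north]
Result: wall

Step: maze.sense[dir=south]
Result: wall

Step: stack.pop[]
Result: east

Step: maze.move[dir=west]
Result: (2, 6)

Step: maze.sense[dir=north]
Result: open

Step: stack.push[x=north]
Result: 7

Step: maze.move[dir=north]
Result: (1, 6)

Step: maze.sense[dir=north]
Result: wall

Step: maze.sense[dir=west]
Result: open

Step: stack.push[x=west]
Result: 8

Step: maze.move[dir=west]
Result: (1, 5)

Step: maze.sense[dir=north]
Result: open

Step: stack.push[x=north]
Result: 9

Step: maze.move[dir=north]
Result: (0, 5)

Step: maze.sense[dir=west]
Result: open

Step: stack.push[x=west]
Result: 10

Step: maze.move[dir=west]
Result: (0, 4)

Step: maze.sense[dir=west]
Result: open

Step: stack.push[x=west]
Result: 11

Step: maze.move[dir=west]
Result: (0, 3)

Step: maze.sense[dir=west]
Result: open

Step: stack.push[x=west]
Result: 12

Step: maze.move[dir=west]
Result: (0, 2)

Step: maze.sense[dir=west]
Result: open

Step: stack.push[x=west]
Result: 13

Step: maze.move[dir=west]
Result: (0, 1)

Step: maze.sense[dir=west]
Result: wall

Step: maze.sense[dir=south]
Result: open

Step: stack.push[x=south]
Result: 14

Step: maze.move[dir=south]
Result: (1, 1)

Step: maze.sense[dir=east]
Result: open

Step: stack.push[x=east]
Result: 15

Step: maze.move[dir=east]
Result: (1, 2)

Step: maze.sense[dir=east]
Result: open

Step: stack.push[x=east]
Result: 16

Step: maze.move[dir=east]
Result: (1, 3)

Step: maze.sense[dir=east]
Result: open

Step: stack.push[x=east]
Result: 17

Step: maze.move[dir=east]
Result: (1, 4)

Step: stack.pop[]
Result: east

Step: maze.move[dir=west]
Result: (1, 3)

Step: stack.pop[]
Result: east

Step: maze.move[dir=west]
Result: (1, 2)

Step: maze.sense[dir=south]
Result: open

Step: stack.push[x=south]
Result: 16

Step: maze.move[dir=south]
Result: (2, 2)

Step: maze.sense[dir=west]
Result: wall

Step: maze.sense[dir=south]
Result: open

Step: stack.push[x=south]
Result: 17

Step: maze.move[dir=south]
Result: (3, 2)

Step: maze.sense[dir=west]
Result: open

Step: stack.push[x=west]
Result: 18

Step: maze.move[dir=west]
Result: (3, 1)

Step: maze.sense[dir=west]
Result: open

Step: stack.push[x=west]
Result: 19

Step: maze.move[dir=west]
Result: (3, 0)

Step: maze.sense[dir=north]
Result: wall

Step: maze.sense[dir=south]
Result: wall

Step: stack.pop[]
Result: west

Step: maze.move[dir=east]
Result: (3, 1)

Step: maze.sense[dir=south]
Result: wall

Step: stack.pop[]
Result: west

Step: maze.move[dir=east]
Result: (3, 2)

Step: maze.sense[dir=south]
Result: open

Step: stack.push[x=south]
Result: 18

Step: maze.move[dir=south]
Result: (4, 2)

Step: maze.sense[dir=south]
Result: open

Step: stack.push[x=south]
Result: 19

Step: maze.move[dir=south]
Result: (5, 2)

Step: maze.sense[dir=east]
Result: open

Step: stack.push[x=east]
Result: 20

Step: maze.move[dir=east]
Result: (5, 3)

Step: maze.sense[dir=east]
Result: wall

Step: maze.sense[dir=south]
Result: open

Step: stack.push[x=south]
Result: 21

Step: maze.move[dir=south]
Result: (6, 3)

Step: maze.sense[dir=east]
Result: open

Step: stack.push[x=east]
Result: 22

Step: maze.move[dir=east]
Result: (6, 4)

Step: maze.sense[dir=east]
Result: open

Step: stack.push[x=east]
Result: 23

Step: maze.move[dir=east]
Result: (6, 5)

Step: maze.sense[dir=east]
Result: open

Step: stack.push[x=east]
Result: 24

Step: maze.move[dir=east]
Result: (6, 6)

Step: maze.sense[dir=east]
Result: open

Step: stack.push[x=east]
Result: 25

Step: maze.move[dir=east]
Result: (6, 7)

Step: maze.sense[dir=east]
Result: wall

Step: maze.sense[dir=north]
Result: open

Step: stack.push[x=north]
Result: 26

Step: maze.move[dir=north]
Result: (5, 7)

Step: maze.sense[dir=east]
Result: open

Step: stack.push[x=east]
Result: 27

Step: maze.move[dir=east]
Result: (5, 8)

Step: maze.sense[dir=north]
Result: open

Step: stack.push[x=north]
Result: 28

Step: maze.move[dir=north]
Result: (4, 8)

Step: maze.sense[dir=north]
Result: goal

Step: maze.move[dir=north]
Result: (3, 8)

Answer: (3, 8)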